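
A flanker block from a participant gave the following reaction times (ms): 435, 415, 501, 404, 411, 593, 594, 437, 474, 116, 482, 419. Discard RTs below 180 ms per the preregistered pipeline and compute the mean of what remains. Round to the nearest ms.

Excluded: 116
Retained (n=11): Σ = 5165
Mean = 5165/11 = 469.5455

470 ms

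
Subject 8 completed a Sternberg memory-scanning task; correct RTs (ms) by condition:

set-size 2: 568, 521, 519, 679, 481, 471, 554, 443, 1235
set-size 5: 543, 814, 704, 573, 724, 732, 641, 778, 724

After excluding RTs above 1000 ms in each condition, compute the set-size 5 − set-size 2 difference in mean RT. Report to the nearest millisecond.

163 ms

set-size 2: exclude 1235
M(set-size 2) = 4236/8 = 529.500
M(set-size 5) = 6233/9 = 692.556
Difference = 692.556 − 529.500 = 163.056 ms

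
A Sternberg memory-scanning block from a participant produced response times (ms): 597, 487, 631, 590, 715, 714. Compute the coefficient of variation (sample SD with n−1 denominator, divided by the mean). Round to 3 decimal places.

0.138

n = 6, Σ = 3734, M = 622.3333
Σ(x−M)² = 37067.333; s = √(37067.333/5) = 86.1015
CV = 86.1015 / 622.3333 = 0.13835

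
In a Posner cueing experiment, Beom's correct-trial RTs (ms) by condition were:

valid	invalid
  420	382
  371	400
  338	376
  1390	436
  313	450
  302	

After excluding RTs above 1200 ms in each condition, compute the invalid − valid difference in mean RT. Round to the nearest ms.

60 ms

valid: exclude 1390
M(valid) = 1744/5 = 348.800
M(invalid) = 2044/5 = 408.800
Difference = 408.800 − 348.800 = 60.000 ms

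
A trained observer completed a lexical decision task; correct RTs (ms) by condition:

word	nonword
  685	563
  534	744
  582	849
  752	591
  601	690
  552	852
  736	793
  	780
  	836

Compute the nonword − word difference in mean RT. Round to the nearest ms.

110 ms

M(word) = 4442/7 = 634.571
M(nonword) = 6698/9 = 744.222
Difference = 744.222 − 634.571 = 109.651 ms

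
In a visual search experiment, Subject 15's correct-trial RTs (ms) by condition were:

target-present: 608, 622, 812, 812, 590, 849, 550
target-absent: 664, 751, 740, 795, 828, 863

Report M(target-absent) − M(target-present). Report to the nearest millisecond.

M(target-present) = 4843/7 = 691.857
M(target-absent) = 4641/6 = 773.500
Difference = 773.500 − 691.857 = 81.643 ms

82 ms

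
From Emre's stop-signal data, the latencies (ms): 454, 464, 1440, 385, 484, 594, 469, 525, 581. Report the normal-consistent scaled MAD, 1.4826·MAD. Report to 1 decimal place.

60.8 ms

Sorted: 385, 454, 464, 469, 484, 525, 581, 594, 1440 → median = 484
|x − 484| sorted: 0, 15, 20, 30, 41, 97, 99, 110, 956 → MAD = 41
Robust SD ≈ 1.4826 × 41 = 60.787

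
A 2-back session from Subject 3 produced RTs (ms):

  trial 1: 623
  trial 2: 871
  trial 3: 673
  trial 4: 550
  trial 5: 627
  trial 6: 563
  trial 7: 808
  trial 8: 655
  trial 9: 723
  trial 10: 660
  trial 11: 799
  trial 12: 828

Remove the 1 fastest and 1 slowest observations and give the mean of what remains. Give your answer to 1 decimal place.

Sorted: 550, 563, 623, 627, 655, 660, 673, 723, 799, 808, 828, 871
Drop lowest 1 (550) and highest 1 (871)
Remaining (n=10): Σ = 6959, mean = 6959/10 = 695.900

695.9 ms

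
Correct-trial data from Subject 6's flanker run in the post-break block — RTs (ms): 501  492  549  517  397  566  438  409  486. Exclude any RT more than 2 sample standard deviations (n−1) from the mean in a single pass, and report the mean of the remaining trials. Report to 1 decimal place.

n = 9, ΣRT = 4355, M = 483.889
Σ(x−M)² = 27704.89; s = √(27704.89/8) = 58.848
Cutoffs: 483.889 ± 2·58.848 → [366.2, 601.6]
No RTs fall outside the cutoffs; all 9 retained. Mean = 4355/9 = 483.889

483.9 ms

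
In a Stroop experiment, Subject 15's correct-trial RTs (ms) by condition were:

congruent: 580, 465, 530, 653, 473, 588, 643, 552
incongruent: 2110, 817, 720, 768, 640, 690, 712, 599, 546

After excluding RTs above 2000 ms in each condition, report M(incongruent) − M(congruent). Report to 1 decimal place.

incongruent: exclude 2110
M(congruent) = 4484/8 = 560.500
M(incongruent) = 5492/8 = 686.500
Difference = 686.500 − 560.500 = 126.000 ms

126.0 ms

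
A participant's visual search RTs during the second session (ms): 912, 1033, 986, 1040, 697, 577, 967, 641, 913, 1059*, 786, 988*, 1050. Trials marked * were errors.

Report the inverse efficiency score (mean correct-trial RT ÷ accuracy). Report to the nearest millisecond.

1032 ms

Correct trials (n=11): 912, 1033, 986, 1040, 697, 577, 967, 641, 913, 786, 1050
Mean correct RT = 9602/11 = 872.9091 ms
Proportion correct = 11/13
IES = 872.9091 / (11/13) = 1031.620 ms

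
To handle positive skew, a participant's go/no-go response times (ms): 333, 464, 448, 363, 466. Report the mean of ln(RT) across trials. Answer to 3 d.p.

ln(RT): 5.8081, 6.1399, 6.1048, 5.8944, 6.1442
Σ ln(RT) = 30.0914
Mean = 30.0914/5 = 6.01828

6.018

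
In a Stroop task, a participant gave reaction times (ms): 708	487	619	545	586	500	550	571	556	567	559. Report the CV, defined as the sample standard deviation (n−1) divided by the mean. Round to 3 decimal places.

n = 11, Σ = 6248, M = 568.0000
Σ(x−M)² = 34798.000; s = √(34798.000/10) = 58.9898
CV = 58.9898 / 568.0000 = 0.10386

0.104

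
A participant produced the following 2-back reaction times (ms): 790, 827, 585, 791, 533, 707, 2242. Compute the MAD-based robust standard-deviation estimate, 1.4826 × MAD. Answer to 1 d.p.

123.1 ms

Sorted: 533, 585, 707, 790, 791, 827, 2242 → median = 790
|x − 790| sorted: 0, 1, 37, 83, 205, 257, 1452 → MAD = 83
Robust SD ≈ 1.4826 × 83 = 123.056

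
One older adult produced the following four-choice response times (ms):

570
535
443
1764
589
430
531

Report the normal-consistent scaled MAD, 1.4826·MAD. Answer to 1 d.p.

80.1 ms

Sorted: 430, 443, 531, 535, 570, 589, 1764 → median = 535
|x − 535| sorted: 0, 4, 35, 54, 92, 105, 1229 → MAD = 54
Robust SD ≈ 1.4826 × 54 = 80.060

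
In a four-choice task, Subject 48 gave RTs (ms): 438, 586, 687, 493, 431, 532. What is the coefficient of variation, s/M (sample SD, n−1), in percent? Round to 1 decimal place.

n = 6, Σ = 3167, M = 527.8333
Σ(x−M)² = 47394.833; s = √(47394.833/5) = 97.3600
CV = 97.3600 / 527.8333 = 0.18445 = 18.445%

18.4%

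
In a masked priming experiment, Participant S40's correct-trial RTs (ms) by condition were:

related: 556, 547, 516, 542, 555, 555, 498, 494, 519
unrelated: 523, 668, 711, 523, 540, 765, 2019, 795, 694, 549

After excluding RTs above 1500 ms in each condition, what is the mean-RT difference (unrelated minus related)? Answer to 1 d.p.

unrelated: exclude 2019
M(related) = 4782/9 = 531.333
M(unrelated) = 5768/9 = 640.889
Difference = 640.889 − 531.333 = 109.556 ms

109.6 ms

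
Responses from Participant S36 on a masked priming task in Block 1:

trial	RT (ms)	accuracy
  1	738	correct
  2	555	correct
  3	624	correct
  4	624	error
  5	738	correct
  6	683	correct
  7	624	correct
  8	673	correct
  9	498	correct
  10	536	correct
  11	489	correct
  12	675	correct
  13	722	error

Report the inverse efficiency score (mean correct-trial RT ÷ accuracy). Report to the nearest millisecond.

734 ms

Correct trials (n=11): 738, 555, 624, 738, 683, 624, 673, 498, 536, 489, 675
Mean correct RT = 6833/11 = 621.1818 ms
Proportion correct = 11/13
IES = 621.1818 / (11/13) = 734.124 ms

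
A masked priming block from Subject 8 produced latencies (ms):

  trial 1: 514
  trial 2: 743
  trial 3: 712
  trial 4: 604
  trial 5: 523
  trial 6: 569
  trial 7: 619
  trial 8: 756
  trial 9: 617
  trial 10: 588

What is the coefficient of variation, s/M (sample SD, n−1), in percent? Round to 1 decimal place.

n = 10, Σ = 6245, M = 624.5000
Σ(x−M)² = 66422.500; s = √(66422.500/9) = 85.9085
CV = 85.9085 / 624.5000 = 0.13756 = 13.756%

13.8%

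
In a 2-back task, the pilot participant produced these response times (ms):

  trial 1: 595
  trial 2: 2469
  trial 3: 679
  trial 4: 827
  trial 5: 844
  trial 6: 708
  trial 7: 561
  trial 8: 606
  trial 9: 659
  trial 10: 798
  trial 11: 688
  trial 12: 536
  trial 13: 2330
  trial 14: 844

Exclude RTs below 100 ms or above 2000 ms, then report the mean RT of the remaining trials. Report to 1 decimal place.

Excluded: 2330, 2469
Retained (n=12): Σ = 8345
Mean = 8345/12 = 695.4167

695.4 ms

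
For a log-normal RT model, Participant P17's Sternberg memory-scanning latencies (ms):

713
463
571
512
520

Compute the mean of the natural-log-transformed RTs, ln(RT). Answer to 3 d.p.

6.309

ln(RT): 6.5695, 6.1377, 6.3474, 6.2383, 6.2538
Σ ln(RT) = 31.5468
Mean = 31.5468/5 = 6.30935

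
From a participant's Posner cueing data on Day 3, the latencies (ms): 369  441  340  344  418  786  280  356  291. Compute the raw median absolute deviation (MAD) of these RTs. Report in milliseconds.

62 ms

Sorted: 280, 291, 340, 344, 356, 369, 418, 441, 786 → median = 356
|x − 356|: 13, 85, 16, 12, 62, 430, 76, 0, 65
Sorted deviations: 0, 12, 13, 16, 62, 65, 76, 85, 430 → MAD = 62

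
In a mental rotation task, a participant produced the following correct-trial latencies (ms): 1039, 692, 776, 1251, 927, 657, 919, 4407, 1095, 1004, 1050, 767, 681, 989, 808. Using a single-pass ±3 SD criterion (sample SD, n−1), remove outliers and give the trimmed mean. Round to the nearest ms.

n = 15, ΣRT = 17062, M = 1137.467
Σ(x−M)² = 11867869.73; s = √(11867869.73/14) = 920.709
Cutoffs: 1137.467 ± 3·920.709 → [-1624.7, 3899.6]
Outside: 4407 → excluded.
Retained (n=14): Σ = 12655, mean = 12655/14 = 903.929

904 ms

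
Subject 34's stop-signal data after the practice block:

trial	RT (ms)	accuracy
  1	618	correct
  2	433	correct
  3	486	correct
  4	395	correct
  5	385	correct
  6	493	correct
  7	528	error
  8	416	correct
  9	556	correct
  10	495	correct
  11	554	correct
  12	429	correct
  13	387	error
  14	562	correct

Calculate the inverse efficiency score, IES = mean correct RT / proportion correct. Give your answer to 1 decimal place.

Correct trials (n=12): 618, 433, 486, 395, 385, 493, 416, 556, 495, 554, 429, 562
Mean correct RT = 5822/12 = 485.1667 ms
Proportion correct = 12/14
IES = 485.1667 / (12/14) = 566.028 ms

566.0 ms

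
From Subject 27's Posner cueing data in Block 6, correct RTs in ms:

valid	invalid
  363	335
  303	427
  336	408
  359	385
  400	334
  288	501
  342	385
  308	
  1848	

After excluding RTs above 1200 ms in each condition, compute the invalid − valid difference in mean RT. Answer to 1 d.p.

59.1 ms

valid: exclude 1848
M(valid) = 2699/8 = 337.375
M(invalid) = 2775/7 = 396.429
Difference = 396.429 − 337.375 = 59.054 ms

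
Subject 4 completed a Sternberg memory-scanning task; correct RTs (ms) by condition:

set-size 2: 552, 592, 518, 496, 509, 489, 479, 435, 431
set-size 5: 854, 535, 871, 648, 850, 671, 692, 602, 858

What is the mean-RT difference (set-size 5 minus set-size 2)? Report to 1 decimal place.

231.1 ms

M(set-size 2) = 4501/9 = 500.111
M(set-size 5) = 6581/9 = 731.222
Difference = 731.222 − 500.111 = 231.111 ms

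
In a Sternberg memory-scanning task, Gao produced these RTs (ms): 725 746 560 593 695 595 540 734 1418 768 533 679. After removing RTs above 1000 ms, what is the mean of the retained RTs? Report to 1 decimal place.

651.6 ms

Excluded: 1418
Retained (n=11): Σ = 7168
Mean = 7168/11 = 651.6364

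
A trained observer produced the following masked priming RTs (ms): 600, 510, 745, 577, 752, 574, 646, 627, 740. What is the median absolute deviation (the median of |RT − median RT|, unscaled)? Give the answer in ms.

Sorted: 510, 574, 577, 600, 627, 646, 740, 745, 752 → median = 627
|x − 627|: 27, 117, 118, 50, 125, 53, 19, 0, 113
Sorted deviations: 0, 19, 27, 50, 53, 113, 117, 118, 125 → MAD = 53

53 ms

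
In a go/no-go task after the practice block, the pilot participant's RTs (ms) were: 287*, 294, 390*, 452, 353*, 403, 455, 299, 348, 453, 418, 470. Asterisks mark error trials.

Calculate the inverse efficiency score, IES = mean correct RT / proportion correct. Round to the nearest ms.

532 ms

Correct trials (n=9): 294, 452, 403, 455, 299, 348, 453, 418, 470
Mean correct RT = 3592/9 = 399.1111 ms
Proportion correct = 9/12
IES = 399.1111 / (9/12) = 532.148 ms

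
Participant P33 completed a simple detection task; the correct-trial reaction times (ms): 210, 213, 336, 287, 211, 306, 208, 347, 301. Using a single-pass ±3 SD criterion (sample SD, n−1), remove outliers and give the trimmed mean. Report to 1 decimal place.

268.8 ms

n = 9, ΣRT = 2419, M = 268.778
Σ(x−M)² = 26991.56; s = √(26991.56/8) = 58.086
Cutoffs: 268.778 ± 3·58.086 → [94.5, 443.0]
No RTs fall outside the cutoffs; all 9 retained. Mean = 2419/9 = 268.778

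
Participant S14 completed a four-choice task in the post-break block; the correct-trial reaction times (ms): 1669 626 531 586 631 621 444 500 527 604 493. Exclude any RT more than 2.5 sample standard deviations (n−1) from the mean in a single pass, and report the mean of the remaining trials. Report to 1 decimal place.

556.3 ms

n = 11, ΣRT = 7232, M = 657.455
Σ(x−M)² = 1164614.73; s = √(1164614.73/10) = 341.265
Cutoffs: 657.455 ± 2.5·341.265 → [-195.7, 1510.6]
Outside: 1669 → excluded.
Retained (n=10): Σ = 5563, mean = 5563/10 = 556.300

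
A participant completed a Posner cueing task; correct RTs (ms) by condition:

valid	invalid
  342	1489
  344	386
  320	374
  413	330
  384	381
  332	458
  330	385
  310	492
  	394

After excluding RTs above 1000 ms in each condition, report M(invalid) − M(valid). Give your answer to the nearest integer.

invalid: exclude 1489
M(valid) = 2775/8 = 346.875
M(invalid) = 3200/8 = 400.000
Difference = 400.000 − 346.875 = 53.125 ms

53 ms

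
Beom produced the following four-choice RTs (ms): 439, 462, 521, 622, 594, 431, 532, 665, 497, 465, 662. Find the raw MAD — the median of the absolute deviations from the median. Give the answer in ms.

Sorted: 431, 439, 462, 465, 497, 521, 532, 594, 622, 662, 665 → median = 521
|x − 521|: 82, 59, 0, 101, 73, 90, 11, 144, 24, 56, 141
Sorted deviations: 0, 11, 24, 56, 59, 73, 82, 90, 101, 141, 144 → MAD = 73

73 ms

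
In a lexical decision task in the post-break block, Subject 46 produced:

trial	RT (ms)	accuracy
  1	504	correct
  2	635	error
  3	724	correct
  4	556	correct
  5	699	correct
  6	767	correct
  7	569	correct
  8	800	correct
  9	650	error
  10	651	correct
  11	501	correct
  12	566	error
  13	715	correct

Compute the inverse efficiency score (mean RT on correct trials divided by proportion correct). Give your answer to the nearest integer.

Correct trials (n=10): 504, 724, 556, 699, 767, 569, 800, 651, 501, 715
Mean correct RT = 6486/10 = 648.6000 ms
Proportion correct = 10/13
IES = 648.6000 / (10/13) = 843.180 ms

843 ms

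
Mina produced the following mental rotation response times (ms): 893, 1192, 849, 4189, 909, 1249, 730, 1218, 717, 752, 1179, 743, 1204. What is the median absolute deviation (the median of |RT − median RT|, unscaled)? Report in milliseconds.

Sorted: 717, 730, 743, 752, 849, 893, 909, 1179, 1192, 1204, 1218, 1249, 4189 → median = 909
|x − 909|: 16, 283, 60, 3280, 0, 340, 179, 309, 192, 157, 270, 166, 295
Sorted deviations: 0, 16, 60, 157, 166, 179, 192, 270, 283, 295, 309, 340, 3280 → MAD = 192

192 ms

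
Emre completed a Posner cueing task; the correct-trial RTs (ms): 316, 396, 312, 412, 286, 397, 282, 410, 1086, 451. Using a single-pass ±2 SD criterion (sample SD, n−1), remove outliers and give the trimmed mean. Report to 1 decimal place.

362.4 ms

n = 10, ΣRT = 4348, M = 434.800
Σ(x−M)² = 503075.60; s = √(503075.60/9) = 236.426
Cutoffs: 434.800 ± 2·236.426 → [-38.1, 907.7]
Outside: 1086 → excluded.
Retained (n=9): Σ = 3262, mean = 3262/9 = 362.444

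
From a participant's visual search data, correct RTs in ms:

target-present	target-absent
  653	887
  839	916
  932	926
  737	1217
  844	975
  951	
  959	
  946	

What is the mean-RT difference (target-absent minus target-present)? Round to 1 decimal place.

126.6 ms

M(target-present) = 6861/8 = 857.625
M(target-absent) = 4921/5 = 984.200
Difference = 984.200 − 857.625 = 126.575 ms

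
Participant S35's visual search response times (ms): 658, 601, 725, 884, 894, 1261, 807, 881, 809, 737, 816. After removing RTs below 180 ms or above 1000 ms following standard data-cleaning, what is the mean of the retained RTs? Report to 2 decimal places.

Excluded: 1261
Retained (n=10): Σ = 7812
Mean = 7812/10 = 781.2000

781.20 ms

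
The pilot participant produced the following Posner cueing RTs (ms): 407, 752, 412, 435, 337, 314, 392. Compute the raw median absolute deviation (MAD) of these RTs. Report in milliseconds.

28 ms

Sorted: 314, 337, 392, 407, 412, 435, 752 → median = 407
|x − 407|: 0, 345, 5, 28, 70, 93, 15
Sorted deviations: 0, 5, 15, 28, 70, 93, 345 → MAD = 28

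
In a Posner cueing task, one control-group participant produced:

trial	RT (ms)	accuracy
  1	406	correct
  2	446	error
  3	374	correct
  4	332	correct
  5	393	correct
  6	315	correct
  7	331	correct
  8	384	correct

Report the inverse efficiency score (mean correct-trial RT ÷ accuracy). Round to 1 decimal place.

Correct trials (n=7): 406, 374, 332, 393, 315, 331, 384
Mean correct RT = 2535/7 = 362.1429 ms
Proportion correct = 7/8
IES = 362.1429 / (7/8) = 413.878 ms

413.9 ms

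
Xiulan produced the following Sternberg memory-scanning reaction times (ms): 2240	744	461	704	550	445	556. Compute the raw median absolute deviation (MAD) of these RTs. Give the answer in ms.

111 ms

Sorted: 445, 461, 550, 556, 704, 744, 2240 → median = 556
|x − 556|: 1684, 188, 95, 148, 6, 111, 0
Sorted deviations: 0, 6, 95, 111, 148, 188, 1684 → MAD = 111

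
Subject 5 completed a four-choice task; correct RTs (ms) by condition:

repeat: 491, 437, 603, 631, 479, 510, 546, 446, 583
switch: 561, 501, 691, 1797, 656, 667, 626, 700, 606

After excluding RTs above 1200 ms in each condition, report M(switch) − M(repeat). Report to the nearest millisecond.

101 ms

switch: exclude 1797
M(repeat) = 4726/9 = 525.111
M(switch) = 5008/8 = 626.000
Difference = 626.000 − 525.111 = 100.889 ms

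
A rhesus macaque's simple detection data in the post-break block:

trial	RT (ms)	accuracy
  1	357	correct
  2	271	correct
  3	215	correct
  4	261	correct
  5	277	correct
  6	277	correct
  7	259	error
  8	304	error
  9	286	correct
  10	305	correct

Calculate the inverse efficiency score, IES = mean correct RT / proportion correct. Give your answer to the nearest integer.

351 ms

Correct trials (n=8): 357, 271, 215, 261, 277, 277, 286, 305
Mean correct RT = 2249/8 = 281.1250 ms
Proportion correct = 8/10
IES = 281.1250 / (8/10) = 351.406 ms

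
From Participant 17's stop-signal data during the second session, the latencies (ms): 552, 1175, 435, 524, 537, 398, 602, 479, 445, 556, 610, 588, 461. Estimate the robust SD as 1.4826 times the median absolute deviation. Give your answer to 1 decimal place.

96.4 ms

Sorted: 398, 435, 445, 461, 479, 524, 537, 552, 556, 588, 602, 610, 1175 → median = 537
|x − 537| sorted: 0, 13, 15, 19, 51, 58, 65, 73, 76, 92, 102, 139, 638 → MAD = 65
Robust SD ≈ 1.4826 × 65 = 96.369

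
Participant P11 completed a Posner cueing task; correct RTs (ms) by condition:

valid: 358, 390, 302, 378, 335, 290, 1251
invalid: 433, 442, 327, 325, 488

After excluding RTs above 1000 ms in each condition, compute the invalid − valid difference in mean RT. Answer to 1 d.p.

valid: exclude 1251
M(valid) = 2053/6 = 342.167
M(invalid) = 2015/5 = 403.000
Difference = 403.000 − 342.167 = 60.833 ms

60.8 ms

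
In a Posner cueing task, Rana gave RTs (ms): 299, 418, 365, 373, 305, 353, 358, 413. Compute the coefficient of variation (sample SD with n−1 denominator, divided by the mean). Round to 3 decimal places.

0.120

n = 8, Σ = 2884, M = 360.5000
Σ(x−M)² = 13164.000; s = √(13164.000/7) = 43.3656
CV = 43.3656 / 360.5000 = 0.12029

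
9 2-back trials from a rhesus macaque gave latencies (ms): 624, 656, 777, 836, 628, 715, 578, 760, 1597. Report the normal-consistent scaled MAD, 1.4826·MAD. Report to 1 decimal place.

Sorted: 578, 624, 628, 656, 715, 760, 777, 836, 1597 → median = 715
|x − 715| sorted: 0, 45, 59, 62, 87, 91, 121, 137, 882 → MAD = 87
Robust SD ≈ 1.4826 × 87 = 128.986

129.0 ms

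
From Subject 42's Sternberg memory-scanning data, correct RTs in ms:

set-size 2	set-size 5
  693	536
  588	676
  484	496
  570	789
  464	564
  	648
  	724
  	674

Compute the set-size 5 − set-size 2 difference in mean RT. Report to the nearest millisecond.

79 ms

M(set-size 2) = 2799/5 = 559.800
M(set-size 5) = 5107/8 = 638.375
Difference = 638.375 − 559.800 = 78.575 ms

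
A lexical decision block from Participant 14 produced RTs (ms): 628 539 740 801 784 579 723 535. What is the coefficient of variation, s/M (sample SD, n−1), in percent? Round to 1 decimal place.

16.4%

n = 8, Σ = 5329, M = 666.1250
Σ(x−M)² = 83176.875; s = √(83176.875/7) = 109.0065
CV = 109.0065 / 666.1250 = 0.16364 = 16.364%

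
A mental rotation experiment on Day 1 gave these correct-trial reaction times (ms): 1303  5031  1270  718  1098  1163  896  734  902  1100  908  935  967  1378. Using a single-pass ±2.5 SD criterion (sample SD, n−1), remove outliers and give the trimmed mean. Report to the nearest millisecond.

n = 14, ΣRT = 18403, M = 1314.500
Σ(x−M)² = 15402461.50; s = √(15402461.50/13) = 1088.487
Cutoffs: 1314.500 ± 2.5·1088.487 → [-1406.7, 4035.7]
Outside: 5031 → excluded.
Retained (n=13): Σ = 13372, mean = 13372/13 = 1028.615

1029 ms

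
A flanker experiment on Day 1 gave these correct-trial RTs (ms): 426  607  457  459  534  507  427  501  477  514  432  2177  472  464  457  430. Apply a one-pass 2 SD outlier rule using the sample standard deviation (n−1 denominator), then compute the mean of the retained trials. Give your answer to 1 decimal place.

477.6 ms

n = 16, ΣRT = 9341, M = 583.812
Σ(x−M)² = 2741104.44; s = √(2741104.44/15) = 427.481
Cutoffs: 583.812 ± 2·427.481 → [-271.2, 1438.8]
Outside: 2177 → excluded.
Retained (n=15): Σ = 7164, mean = 7164/15 = 477.600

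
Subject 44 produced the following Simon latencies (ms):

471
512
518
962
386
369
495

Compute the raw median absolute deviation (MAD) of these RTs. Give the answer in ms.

24 ms

Sorted: 369, 386, 471, 495, 512, 518, 962 → median = 495
|x − 495|: 24, 17, 23, 467, 109, 126, 0
Sorted deviations: 0, 17, 23, 24, 109, 126, 467 → MAD = 24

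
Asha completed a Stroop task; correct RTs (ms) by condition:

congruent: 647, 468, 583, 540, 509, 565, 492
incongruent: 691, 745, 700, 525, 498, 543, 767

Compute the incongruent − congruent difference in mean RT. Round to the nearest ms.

M(congruent) = 3804/7 = 543.429
M(incongruent) = 4469/7 = 638.429
Difference = 638.429 − 543.429 = 95.000 ms

95 ms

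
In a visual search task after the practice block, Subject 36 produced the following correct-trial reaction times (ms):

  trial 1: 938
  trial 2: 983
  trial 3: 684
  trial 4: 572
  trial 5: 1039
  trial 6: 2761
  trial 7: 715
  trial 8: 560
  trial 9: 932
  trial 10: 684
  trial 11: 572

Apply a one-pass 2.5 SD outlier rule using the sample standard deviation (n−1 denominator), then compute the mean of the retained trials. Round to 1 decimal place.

n = 11, ΣRT = 10440, M = 949.091
Σ(x−M)² = 3923794.91; s = √(3923794.91/10) = 626.402
Cutoffs: 949.091 ± 2.5·626.402 → [-616.9, 2515.1]
Outside: 2761 → excluded.
Retained (n=10): Σ = 7679, mean = 7679/10 = 767.900

767.9 ms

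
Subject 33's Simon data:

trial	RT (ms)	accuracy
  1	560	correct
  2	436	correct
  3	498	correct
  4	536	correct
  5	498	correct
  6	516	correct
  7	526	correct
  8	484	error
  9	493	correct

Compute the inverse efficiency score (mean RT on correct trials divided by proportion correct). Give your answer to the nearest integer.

571 ms

Correct trials (n=8): 560, 436, 498, 536, 498, 516, 526, 493
Mean correct RT = 4063/8 = 507.8750 ms
Proportion correct = 8/9
IES = 507.8750 / (8/9) = 571.359 ms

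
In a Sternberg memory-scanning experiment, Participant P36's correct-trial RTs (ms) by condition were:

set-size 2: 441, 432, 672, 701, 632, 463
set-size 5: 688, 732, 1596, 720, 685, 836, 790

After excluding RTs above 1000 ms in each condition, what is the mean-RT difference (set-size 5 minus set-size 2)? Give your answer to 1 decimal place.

set-size 5: exclude 1596
M(set-size 2) = 3341/6 = 556.833
M(set-size 5) = 4451/6 = 741.833
Difference = 741.833 − 556.833 = 185.000 ms

185.0 ms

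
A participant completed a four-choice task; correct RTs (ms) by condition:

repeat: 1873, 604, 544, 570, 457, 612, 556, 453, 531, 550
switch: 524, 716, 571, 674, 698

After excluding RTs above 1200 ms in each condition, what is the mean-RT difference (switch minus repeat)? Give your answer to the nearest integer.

repeat: exclude 1873
M(repeat) = 4877/9 = 541.889
M(switch) = 3183/5 = 636.600
Difference = 636.600 − 541.889 = 94.711 ms

95 ms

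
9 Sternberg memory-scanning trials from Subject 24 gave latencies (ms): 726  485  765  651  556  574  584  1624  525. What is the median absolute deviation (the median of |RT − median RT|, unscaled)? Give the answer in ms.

Sorted: 485, 525, 556, 574, 584, 651, 726, 765, 1624 → median = 584
|x − 584|: 142, 99, 181, 67, 28, 10, 0, 1040, 59
Sorted deviations: 0, 10, 28, 59, 67, 99, 142, 181, 1040 → MAD = 67

67 ms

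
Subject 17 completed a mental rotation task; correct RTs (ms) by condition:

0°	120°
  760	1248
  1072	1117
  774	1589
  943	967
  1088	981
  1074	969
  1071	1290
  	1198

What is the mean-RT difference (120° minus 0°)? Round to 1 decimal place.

M(0°) = 6782/7 = 968.857
M(120°) = 9359/8 = 1169.875
Difference = 1169.875 − 968.857 = 201.018 ms

201.0 ms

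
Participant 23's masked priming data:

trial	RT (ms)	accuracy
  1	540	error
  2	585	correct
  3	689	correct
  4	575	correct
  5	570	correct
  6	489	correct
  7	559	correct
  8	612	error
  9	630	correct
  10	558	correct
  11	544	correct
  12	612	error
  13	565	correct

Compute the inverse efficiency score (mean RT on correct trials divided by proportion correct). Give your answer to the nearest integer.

749 ms

Correct trials (n=10): 585, 689, 575, 570, 489, 559, 630, 558, 544, 565
Mean correct RT = 5764/10 = 576.4000 ms
Proportion correct = 10/13
IES = 576.4000 / (10/13) = 749.320 ms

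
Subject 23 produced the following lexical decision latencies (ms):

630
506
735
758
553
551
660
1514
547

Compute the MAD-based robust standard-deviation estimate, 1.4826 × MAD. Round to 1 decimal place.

123.1 ms

Sorted: 506, 547, 551, 553, 630, 660, 735, 758, 1514 → median = 630
|x − 630| sorted: 0, 30, 77, 79, 83, 105, 124, 128, 884 → MAD = 83
Robust SD ≈ 1.4826 × 83 = 123.056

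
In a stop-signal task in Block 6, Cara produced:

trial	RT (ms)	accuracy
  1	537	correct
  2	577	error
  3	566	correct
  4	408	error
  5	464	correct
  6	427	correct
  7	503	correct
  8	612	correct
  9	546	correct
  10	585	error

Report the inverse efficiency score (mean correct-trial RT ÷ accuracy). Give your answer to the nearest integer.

746 ms

Correct trials (n=7): 537, 566, 464, 427, 503, 612, 546
Mean correct RT = 3655/7 = 522.1429 ms
Proportion correct = 7/10
IES = 522.1429 / (7/10) = 745.918 ms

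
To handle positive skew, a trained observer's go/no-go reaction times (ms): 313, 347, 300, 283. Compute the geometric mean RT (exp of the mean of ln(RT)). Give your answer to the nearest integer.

ln(RT): 5.7462, 5.8493, 5.7038, 5.6454
Mean ln(RT) = 22.9448/4 = 5.73619
Geometric mean = exp(5.73619) = 309.88 ms

310 ms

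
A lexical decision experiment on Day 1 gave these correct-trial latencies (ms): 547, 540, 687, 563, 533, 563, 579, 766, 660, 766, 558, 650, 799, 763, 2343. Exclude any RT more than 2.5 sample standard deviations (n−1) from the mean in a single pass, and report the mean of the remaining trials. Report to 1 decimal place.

641.0 ms

n = 15, ΣRT = 11317, M = 754.467
Σ(x−M)² = 2830941.73; s = √(2830941.73/14) = 449.678
Cutoffs: 754.467 ± 2.5·449.678 → [-369.7, 1878.7]
Outside: 2343 → excluded.
Retained (n=14): Σ = 8974, mean = 8974/14 = 641.000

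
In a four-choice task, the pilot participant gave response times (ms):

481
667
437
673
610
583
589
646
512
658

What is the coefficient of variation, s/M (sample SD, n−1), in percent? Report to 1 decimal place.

n = 10, Σ = 5856, M = 585.6000
Σ(x−M)² = 62208.400; s = √(62208.400/9) = 83.1387
CV = 83.1387 / 585.6000 = 0.14197 = 14.197%

14.2%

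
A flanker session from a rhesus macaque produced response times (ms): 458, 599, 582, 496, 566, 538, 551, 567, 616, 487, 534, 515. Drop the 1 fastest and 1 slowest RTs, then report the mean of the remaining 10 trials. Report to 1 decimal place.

543.5 ms

Sorted: 458, 487, 496, 515, 534, 538, 551, 566, 567, 582, 599, 616
Drop lowest 1 (458) and highest 1 (616)
Remaining (n=10): Σ = 5435, mean = 5435/10 = 543.500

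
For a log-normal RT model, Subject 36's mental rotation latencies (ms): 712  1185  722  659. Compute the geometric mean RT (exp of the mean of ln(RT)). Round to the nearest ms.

796 ms

ln(RT): 6.5681, 7.0775, 6.5820, 6.4907
Mean ln(RT) = 26.7183/4 = 6.67958
Geometric mean = exp(6.67958) = 795.99 ms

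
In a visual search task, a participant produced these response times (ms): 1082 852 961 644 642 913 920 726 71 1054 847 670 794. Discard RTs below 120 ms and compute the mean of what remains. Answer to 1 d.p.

Excluded: 71
Retained (n=12): Σ = 10105
Mean = 10105/12 = 842.0833

842.1 ms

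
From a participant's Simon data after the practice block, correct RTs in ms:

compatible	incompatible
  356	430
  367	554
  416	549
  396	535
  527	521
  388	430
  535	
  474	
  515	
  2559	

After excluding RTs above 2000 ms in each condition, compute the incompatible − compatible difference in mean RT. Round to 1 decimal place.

compatible: exclude 2559
M(compatible) = 3974/9 = 441.556
M(incompatible) = 3019/6 = 503.167
Difference = 503.167 − 441.556 = 61.611 ms

61.6 ms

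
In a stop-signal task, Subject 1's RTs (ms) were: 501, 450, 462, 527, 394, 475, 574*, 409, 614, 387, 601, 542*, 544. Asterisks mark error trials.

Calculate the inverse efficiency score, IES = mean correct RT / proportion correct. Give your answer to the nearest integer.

Correct trials (n=11): 501, 450, 462, 527, 394, 475, 409, 614, 387, 601, 544
Mean correct RT = 5364/11 = 487.6364 ms
Proportion correct = 11/13
IES = 487.6364 / (11/13) = 576.298 ms

576 ms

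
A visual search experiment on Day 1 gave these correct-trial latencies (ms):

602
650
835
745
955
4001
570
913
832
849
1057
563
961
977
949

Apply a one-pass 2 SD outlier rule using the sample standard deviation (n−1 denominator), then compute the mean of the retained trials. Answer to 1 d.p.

818.4 ms

n = 15, ΣRT = 15459, M = 1030.600
Σ(x−M)² = 9809497.60; s = √(9809497.60/14) = 837.065
Cutoffs: 1030.600 ± 2·837.065 → [-643.5, 2704.7]
Outside: 4001 → excluded.
Retained (n=14): Σ = 11458, mean = 11458/14 = 818.429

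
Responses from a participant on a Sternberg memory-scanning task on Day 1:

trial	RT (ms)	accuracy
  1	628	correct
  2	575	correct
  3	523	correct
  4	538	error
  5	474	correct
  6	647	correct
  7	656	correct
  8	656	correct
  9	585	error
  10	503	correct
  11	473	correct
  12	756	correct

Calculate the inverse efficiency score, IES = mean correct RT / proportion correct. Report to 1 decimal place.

Correct trials (n=10): 628, 575, 523, 474, 647, 656, 656, 503, 473, 756
Mean correct RT = 5891/10 = 589.1000 ms
Proportion correct = 10/12
IES = 589.1000 / (10/12) = 706.920 ms

706.9 ms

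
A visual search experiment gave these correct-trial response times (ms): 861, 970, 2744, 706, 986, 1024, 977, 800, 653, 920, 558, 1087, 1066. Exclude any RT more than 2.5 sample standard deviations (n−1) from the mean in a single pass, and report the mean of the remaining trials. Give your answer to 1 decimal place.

884.0 ms

n = 13, ΣRT = 13352, M = 1027.077
Σ(x−M)² = 3514060.92; s = √(3514060.92/12) = 541.145
Cutoffs: 1027.077 ± 2.5·541.145 → [-325.8, 2379.9]
Outside: 2744 → excluded.
Retained (n=12): Σ = 10608, mean = 10608/12 = 884.000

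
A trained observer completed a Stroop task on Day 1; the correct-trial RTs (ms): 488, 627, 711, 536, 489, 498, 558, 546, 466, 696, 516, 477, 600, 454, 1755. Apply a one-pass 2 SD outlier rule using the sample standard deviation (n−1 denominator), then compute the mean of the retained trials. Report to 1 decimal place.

n = 15, ΣRT = 9417, M = 627.800
Σ(x−M)² = 1450200.40; s = √(1450200.40/14) = 321.847
Cutoffs: 627.800 ± 2·321.847 → [-15.9, 1271.5]
Outside: 1755 → excluded.
Retained (n=14): Σ = 7662, mean = 7662/14 = 547.286

547.3 ms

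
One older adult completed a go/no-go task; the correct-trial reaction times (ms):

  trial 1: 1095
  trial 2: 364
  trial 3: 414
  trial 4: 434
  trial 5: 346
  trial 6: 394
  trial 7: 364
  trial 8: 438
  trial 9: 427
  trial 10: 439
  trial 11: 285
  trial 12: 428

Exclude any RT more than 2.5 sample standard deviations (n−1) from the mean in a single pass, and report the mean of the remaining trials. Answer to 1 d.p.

393.9 ms

n = 12, ΣRT = 5428, M = 452.333
Σ(x−M)² = 474758.67; s = √(474758.67/11) = 207.750
Cutoffs: 452.333 ± 2.5·207.750 → [-67.0, 971.7]
Outside: 1095 → excluded.
Retained (n=11): Σ = 4333, mean = 4333/11 = 393.909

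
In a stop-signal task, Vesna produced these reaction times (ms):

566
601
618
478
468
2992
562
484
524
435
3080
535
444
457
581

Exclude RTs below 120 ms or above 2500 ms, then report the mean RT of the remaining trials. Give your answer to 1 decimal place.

Excluded: 2992, 3080
Retained (n=13): Σ = 6753
Mean = 6753/13 = 519.4615

519.5 ms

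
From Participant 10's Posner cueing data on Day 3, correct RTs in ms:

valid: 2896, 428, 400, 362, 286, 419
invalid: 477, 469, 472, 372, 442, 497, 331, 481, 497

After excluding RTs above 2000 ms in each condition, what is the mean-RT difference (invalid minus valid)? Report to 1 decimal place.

valid: exclude 2896
M(valid) = 1895/5 = 379.000
M(invalid) = 4038/9 = 448.667
Difference = 448.667 − 379.000 = 69.667 ms

69.7 ms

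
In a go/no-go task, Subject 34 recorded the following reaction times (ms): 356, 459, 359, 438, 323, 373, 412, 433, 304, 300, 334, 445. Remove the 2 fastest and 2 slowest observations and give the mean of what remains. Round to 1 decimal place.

378.5 ms

Sorted: 300, 304, 323, 334, 356, 359, 373, 412, 433, 438, 445, 459
Drop lowest 2 (300, 304) and highest 2 (445, 459)
Remaining (n=8): Σ = 3028, mean = 3028/8 = 378.500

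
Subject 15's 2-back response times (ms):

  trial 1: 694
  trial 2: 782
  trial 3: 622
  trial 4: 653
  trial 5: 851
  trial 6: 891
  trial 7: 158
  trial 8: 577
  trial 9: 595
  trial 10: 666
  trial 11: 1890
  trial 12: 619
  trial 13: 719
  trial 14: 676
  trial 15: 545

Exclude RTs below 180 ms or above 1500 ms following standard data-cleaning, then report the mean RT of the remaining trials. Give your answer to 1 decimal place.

683.8 ms

Excluded: 158, 1890
Retained (n=13): Σ = 8890
Mean = 8890/13 = 683.8462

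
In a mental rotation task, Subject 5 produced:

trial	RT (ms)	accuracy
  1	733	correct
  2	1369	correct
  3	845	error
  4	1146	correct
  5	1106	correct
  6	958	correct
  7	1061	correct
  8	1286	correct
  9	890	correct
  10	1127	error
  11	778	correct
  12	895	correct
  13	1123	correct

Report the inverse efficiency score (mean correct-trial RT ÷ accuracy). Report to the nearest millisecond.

Correct trials (n=11): 733, 1369, 1146, 1106, 958, 1061, 1286, 890, 778, 895, 1123
Mean correct RT = 11345/11 = 1031.3636 ms
Proportion correct = 11/13
IES = 1031.3636 / (11/13) = 1218.884 ms

1219 ms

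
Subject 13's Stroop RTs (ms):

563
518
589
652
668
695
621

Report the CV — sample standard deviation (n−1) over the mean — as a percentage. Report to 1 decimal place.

10.2%

n = 7, Σ = 4306, M = 615.1429
Σ(x−M)² = 23402.857; s = √(23402.857/6) = 62.4538
CV = 62.4538 / 615.1429 = 0.10153 = 10.153%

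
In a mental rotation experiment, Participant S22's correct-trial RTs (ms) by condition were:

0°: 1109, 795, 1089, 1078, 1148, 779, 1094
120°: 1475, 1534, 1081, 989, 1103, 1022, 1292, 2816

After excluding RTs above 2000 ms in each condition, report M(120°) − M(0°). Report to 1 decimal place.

120°: exclude 2816
M(0°) = 7092/7 = 1013.143
M(120°) = 8496/7 = 1213.714
Difference = 1213.714 − 1013.143 = 200.571 ms

200.6 ms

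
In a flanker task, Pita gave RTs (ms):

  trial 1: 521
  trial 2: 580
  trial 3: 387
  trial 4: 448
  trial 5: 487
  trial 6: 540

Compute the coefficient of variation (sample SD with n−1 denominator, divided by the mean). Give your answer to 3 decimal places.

0.140

n = 6, Σ = 2963, M = 493.8333
Σ(x−M)² = 23854.833; s = √(23854.833/5) = 69.0722
CV = 69.0722 / 493.8333 = 0.13987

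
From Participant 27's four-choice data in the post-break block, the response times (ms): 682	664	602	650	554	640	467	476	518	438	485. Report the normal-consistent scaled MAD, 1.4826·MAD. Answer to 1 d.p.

Sorted: 438, 467, 476, 485, 518, 554, 602, 640, 650, 664, 682 → median = 554
|x − 554| sorted: 0, 36, 48, 69, 78, 86, 87, 96, 110, 116, 128 → MAD = 86
Robust SD ≈ 1.4826 × 86 = 127.504

127.5 ms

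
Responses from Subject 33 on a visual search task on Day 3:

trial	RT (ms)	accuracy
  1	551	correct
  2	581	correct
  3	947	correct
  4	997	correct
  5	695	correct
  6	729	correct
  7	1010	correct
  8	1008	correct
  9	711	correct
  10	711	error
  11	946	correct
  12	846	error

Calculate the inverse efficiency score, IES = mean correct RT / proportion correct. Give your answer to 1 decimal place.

Correct trials (n=10): 551, 581, 947, 997, 695, 729, 1010, 1008, 711, 946
Mean correct RT = 8175/10 = 817.5000 ms
Proportion correct = 10/12
IES = 817.5000 / (10/12) = 981.000 ms

981.0 ms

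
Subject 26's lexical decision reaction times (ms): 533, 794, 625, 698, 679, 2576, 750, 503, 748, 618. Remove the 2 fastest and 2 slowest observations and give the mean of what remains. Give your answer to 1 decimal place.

686.3 ms

Sorted: 503, 533, 618, 625, 679, 698, 748, 750, 794, 2576
Drop lowest 2 (503, 533) and highest 2 (794, 2576)
Remaining (n=6): Σ = 4118, mean = 4118/6 = 686.333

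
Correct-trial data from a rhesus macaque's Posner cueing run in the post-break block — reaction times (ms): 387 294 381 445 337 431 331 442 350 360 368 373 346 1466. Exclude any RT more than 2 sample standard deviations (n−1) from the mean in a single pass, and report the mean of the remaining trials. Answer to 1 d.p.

372.7 ms

n = 14, ΣRT = 6311, M = 450.786
Σ(x−M)² = 1134262.36; s = √(1134262.36/13) = 295.383
Cutoffs: 450.786 ± 2·295.383 → [-140.0, 1041.6]
Outside: 1466 → excluded.
Retained (n=13): Σ = 4845, mean = 4845/13 = 372.692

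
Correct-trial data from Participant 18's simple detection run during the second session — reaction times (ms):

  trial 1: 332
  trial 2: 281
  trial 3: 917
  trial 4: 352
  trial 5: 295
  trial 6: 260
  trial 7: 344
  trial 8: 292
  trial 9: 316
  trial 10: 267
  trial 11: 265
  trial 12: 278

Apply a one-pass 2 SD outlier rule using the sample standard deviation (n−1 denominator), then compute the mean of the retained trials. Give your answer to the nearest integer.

298 ms

n = 12, ΣRT = 4199, M = 349.917
Σ(x−M)² = 361556.92; s = √(361556.92/11) = 181.298
Cutoffs: 349.917 ± 2·181.298 → [-12.7, 712.5]
Outside: 917 → excluded.
Retained (n=11): Σ = 3282, mean = 3282/11 = 298.364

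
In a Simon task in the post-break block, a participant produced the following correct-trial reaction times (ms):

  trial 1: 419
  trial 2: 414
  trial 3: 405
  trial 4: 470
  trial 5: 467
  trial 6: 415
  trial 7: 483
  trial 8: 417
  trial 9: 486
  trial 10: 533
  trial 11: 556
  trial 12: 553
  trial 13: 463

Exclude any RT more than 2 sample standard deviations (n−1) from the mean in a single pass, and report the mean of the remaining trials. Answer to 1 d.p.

n = 13, ΣRT = 6081, M = 467.769
Σ(x−M)² = 34468.31; s = √(34468.31/12) = 53.594
Cutoffs: 467.769 ± 2·53.594 → [360.6, 575.0]
No RTs fall outside the cutoffs; all 13 retained. Mean = 6081/13 = 467.769

467.8 ms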